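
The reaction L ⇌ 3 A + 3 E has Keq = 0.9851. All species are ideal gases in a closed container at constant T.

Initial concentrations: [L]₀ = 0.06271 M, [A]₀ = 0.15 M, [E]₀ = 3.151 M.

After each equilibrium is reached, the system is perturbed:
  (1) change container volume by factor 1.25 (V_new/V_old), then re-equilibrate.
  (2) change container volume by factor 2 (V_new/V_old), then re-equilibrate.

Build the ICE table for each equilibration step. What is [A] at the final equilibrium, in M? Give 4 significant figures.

[A]_eq = 0.1223 M

Q₀ = 1.684 vs Keq = 0.9851 ⇒ Q>K, reverse
Step 1:
                   L          A          E
  init       0.06271       0.15      3.151
  Δ         0.006512   -0.01954   -0.01954
  eq         0.06922     0.1305      3.131
  solve Keq expr → x = -0.006512; check Q = 0.9851
Then change container volume by factor 1.25 (V_new/V_old).
Step 2:
                   L          A          E
  init       0.05538     0.1044      2.505
  Δ         -0.01134    0.03401    0.03401
  eq         0.04404     0.1384      2.539
  solve Keq expr → x = 0.01134; check Q = 0.9851
Then change container volume by factor 2 (V_new/V_old).
Step 3:
                   L          A          E
  init       0.02202    0.06919       1.27
  Δ         -0.01772    0.05315    0.05315
  eq        0.004302     0.1223      1.323
  solve Keq expr → x = 0.01772; check Q = 0.9851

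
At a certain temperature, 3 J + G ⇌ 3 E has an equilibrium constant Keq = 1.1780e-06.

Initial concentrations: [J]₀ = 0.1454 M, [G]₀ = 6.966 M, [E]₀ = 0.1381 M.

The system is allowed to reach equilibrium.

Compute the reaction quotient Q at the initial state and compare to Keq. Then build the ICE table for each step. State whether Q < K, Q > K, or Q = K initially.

Q₀ = 0.123 vs Keq = 1.1780e-06 ⇒ Q>K, reverse
Step 1:
                    J           G           E
  init         0.1454       6.966      0.1381
  Δ            0.1325     0.04416     -0.1325
  eq           0.2779        7.01    0.005617
  solve Keq expr → x = -0.04416; check Q = 1.1780e-06

Q₀ = 0.123; Q > K (proceeds reverse)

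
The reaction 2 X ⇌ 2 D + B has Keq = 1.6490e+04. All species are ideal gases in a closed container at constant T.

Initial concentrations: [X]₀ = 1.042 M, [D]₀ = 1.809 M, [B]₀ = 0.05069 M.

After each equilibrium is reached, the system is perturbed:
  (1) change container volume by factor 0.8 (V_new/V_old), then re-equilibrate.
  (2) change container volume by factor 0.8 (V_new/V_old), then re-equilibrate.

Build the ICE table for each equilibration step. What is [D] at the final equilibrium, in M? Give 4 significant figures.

Q₀ = 0.1528 vs Keq = 1.6490e+04 ⇒ Q<K, forward
Step 1:
                  X         D         B
  Initial     1.042     1.809   0.05069
  Change     -1.025     1.025    0.5127
  Equil     0.01657     2.834    0.5634
  solve Keq expr → x = 0.5127; check Q = 1.6490e+04
Then change container volume by factor 0.8 (V_new/V_old).
Step 2:
                  X         D         B
  Initial   0.02071     3.543    0.7043
  Change   0.002409 -0.002409 -0.001204
  Equil     0.02312     3.541    0.7031
  solve Keq expr → x = -0.001204; check Q = 1.6490e+04
Then change container volume by factor 0.8 (V_new/V_old).
Step 3:
                  X         D         B
  Initial    0.0289     4.426    0.8788
  Change   0.003356 -0.003356 -0.001678
  Equil     0.03225     4.422    0.8771
  solve Keq expr → x = -0.001678; check Q = 1.6490e+04

[D]_eq = 4.422 M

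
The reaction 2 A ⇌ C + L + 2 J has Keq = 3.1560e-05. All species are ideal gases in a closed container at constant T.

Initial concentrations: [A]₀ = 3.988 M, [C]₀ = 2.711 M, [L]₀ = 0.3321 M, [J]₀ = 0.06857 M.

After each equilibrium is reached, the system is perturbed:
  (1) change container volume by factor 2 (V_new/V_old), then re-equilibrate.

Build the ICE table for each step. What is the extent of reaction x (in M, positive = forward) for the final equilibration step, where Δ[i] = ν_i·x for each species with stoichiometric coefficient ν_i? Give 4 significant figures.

x = 0.005874 M

Q₀ = 2.6617e-04 vs Keq = 3.1560e-05 ⇒ Q>K, reverse
Step 1:
                    A           C           L           J
  I             3.988       2.711      0.3321     0.06857
  C           0.04377    -0.02189    -0.02189    -0.04377
  E             4.032       2.689      0.3102      0.0248
  solve Keq expr → x = -0.02189; check Q = 3.1560e-05
Then change container volume by factor 2 (V_new/V_old).
Step 2:
                    A           C           L           J
  I             2.016       1.345      0.1551      0.0124
  C          -0.01175    0.005874    0.005874     0.01175
  E             2.004        1.35       0.161     0.02415
  solve Keq expr → x = 0.005874; check Q = 3.1560e-05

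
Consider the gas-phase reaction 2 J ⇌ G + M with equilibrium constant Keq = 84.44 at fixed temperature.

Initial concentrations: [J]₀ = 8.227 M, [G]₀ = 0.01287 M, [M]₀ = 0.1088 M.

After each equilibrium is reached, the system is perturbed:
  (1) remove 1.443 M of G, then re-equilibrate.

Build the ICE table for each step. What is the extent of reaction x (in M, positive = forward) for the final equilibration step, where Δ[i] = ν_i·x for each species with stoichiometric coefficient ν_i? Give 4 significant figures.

x = 0.04194 M

Q₀ = 2.0688e-05 vs Keq = 84.44 ⇒ Q<K, forward
Step 1:
                    J           G           M
  init          8.227     0.01287      0.1088
  Δ            -7.796       3.898       3.898
  eq           0.4308       3.911       4.007
  solve Keq expr → x = 3.898; check Q = 84.44
Then remove 1.443 M of G.
Step 2:
                    J           G           M
  init         0.4308       2.468       4.007
  Δ          -0.08388     0.04194     0.04194
  eq           0.3469        2.51       4.049
  solve Keq expr → x = 0.04194; check Q = 84.44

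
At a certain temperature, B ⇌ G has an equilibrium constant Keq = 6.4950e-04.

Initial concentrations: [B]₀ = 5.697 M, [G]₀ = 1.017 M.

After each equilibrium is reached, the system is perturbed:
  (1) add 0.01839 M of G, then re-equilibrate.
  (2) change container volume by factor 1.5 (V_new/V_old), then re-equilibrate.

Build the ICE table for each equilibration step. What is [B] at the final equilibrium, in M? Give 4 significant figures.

Q₀ = 0.1785 vs Keq = 6.4950e-04 ⇒ Q>K, reverse
Step 1:
                    B           G
  init          5.697       1.017
  Δ             1.013      -1.013
  eq             6.71    0.004358
  solve Keq expr → x = -1.013; check Q = 6.4950e-04
Then add 0.01839 M of G.
Step 2:
                    B           G
  init           6.71     0.02275
  Δ           0.01838    -0.01838
  eq            6.728     0.00437
  solve Keq expr → x = -0.01838; check Q = 6.4950e-04
Then change container volume by factor 1.5 (V_new/V_old).
Step 3:
                    B           G
  init          4.485    0.002913
  Δ                 0           0
  eq            4.485    0.002913
  solve Keq expr → x = 0; check Q = 6.4950e-04

[B]_eq = 4.485 M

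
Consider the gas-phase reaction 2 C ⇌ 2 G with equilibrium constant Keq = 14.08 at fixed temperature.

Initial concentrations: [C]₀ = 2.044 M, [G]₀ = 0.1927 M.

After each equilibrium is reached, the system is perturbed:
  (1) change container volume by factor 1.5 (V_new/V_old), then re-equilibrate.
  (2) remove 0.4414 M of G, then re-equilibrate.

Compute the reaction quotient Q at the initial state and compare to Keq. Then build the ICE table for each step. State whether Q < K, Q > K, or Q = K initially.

Q₀ = 0.008888 vs Keq = 14.08 ⇒ Q<K, forward
Step 1:
                  C         G
  init        2.044    0.1927
  Δ          -1.573     1.573
  eq         0.4707     1.766
  solve Keq expr → x = 0.7867; check Q = 14.08
Then change container volume by factor 1.5 (V_new/V_old).
Step 2:
                  C         G
  init       0.3138     1.177
  Δ               0         0
  eq         0.3138     1.177
  solve Keq expr → x = 0; check Q = 14.08
Then remove 0.4414 M of G.
Step 3:
                  C         G
  init       0.3138     0.736
  Δ        -0.09288   0.09288
  eq         0.2209    0.8288
  solve Keq expr → x = 0.04644; check Q = 14.08

Q₀ = 0.008888; Q < K (proceeds forward)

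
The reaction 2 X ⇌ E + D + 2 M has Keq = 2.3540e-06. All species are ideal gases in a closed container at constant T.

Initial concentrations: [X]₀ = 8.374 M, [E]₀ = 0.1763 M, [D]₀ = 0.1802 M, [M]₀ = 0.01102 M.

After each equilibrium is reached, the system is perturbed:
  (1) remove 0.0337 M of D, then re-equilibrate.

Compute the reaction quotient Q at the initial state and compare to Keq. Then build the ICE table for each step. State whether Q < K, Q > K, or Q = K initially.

Q₀ = 5.5018e-08; Q < K (proceeds forward)

Q₀ = 5.5018e-08 vs Keq = 2.3540e-06 ⇒ Q<K, forward
Step 1:
                  X         E         D         M
  init        8.374    0.1763    0.1802   0.01102
  Δ        -0.05157   0.02578   0.02578   0.05157
  eq          8.322    0.2021     0.206   0.06259
  solve Keq expr → x = 0.02578; check Q = 2.3540e-06
Then remove 0.0337 M of D.
Step 2:
                  X         E         D         M
  init        8.322    0.2021    0.1723   0.06259
  Δ       -0.004916  0.002458  0.002458  0.004916
  eq          8.318    0.2045    0.1747    0.0675
  solve Keq expr → x = 0.002458; check Q = 2.3540e-06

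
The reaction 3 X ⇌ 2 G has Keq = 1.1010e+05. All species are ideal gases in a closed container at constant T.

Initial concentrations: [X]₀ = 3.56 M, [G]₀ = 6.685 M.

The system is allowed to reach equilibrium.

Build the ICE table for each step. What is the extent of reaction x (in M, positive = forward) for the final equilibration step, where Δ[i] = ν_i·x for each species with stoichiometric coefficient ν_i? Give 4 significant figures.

Q₀ = 0.9905 vs Keq = 1.1010e+05 ⇒ Q<K, forward
Step 1:
                   X          G
  I             3.56      6.685
  C            -3.47      2.313
  E          0.09026      8.998
  solve Keq expr → x = 1.157; check Q = 1.1010e+05

x = 1.157 M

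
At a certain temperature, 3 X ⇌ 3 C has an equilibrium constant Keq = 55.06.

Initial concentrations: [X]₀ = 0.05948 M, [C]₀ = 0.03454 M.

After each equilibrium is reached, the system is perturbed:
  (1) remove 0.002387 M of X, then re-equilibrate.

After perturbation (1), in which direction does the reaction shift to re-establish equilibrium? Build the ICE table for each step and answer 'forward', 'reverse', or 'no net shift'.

Q₀ = 0.1958 vs Keq = 55.06 ⇒ Q<K, forward
Step 1:
                   X          C
  init       0.05948    0.03454
  Δ         -0.03991    0.03991
  eq         0.01957    0.07445
  solve Keq expr → x = 0.0133; check Q = 55.06
Then remove 0.002387 M of X.
Step 2:
                   X          C
  init       0.01718    0.07445
  Δ          0.00189   -0.00189
  eq         0.01907    0.07256
  solve Keq expr → x = -6.3005e-04; check Q = 55.06

Direction: reverse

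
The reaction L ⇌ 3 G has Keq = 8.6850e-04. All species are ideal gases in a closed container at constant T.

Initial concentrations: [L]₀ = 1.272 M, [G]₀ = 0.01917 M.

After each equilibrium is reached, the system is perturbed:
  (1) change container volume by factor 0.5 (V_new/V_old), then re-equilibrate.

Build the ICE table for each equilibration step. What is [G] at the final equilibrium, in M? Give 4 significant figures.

Q₀ = 5.5383e-06 vs Keq = 8.6850e-04 ⇒ Q<K, forward
Step 1:
                    L           G
  Initial       1.272     0.01917
  Change     -0.02782     0.08345
  Equil         1.244      0.1026
  solve Keq expr → x = 0.02782; check Q = 8.6850e-04
Then change container volume by factor 0.5 (V_new/V_old).
Step 2:
                    L           G
  Initial       2.488      0.2052
  Change      0.02517    -0.07551
  Equil         2.514      0.1297
  solve Keq expr → x = -0.02517; check Q = 8.6850e-04

[G]_eq = 0.1297 M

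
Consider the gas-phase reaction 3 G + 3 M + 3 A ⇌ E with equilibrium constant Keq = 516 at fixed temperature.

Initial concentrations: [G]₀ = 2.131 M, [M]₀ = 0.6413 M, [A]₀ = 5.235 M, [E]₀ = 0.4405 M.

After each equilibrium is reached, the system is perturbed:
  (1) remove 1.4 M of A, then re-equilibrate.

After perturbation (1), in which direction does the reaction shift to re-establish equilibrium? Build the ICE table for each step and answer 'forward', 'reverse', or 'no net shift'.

Direction: reverse

Q₀ = 0.001203 vs Keq = 516 ⇒ Q<K, forward
Step 1:
                  G         M         A         E
  I           2.131    0.6413     5.235    0.4405
  C         -0.6257   -0.6257   -0.6257    0.2086
  E           1.505   0.01556     4.609    0.6491
  solve Keq expr → x = 0.2086; check Q = 516
Then remove 1.4 M of A.
Step 2:
                  G         M         A         E
  I           1.505   0.01556     3.209    0.6491
  C        0.006619  0.006619  0.006619 -0.002206
  E           1.512   0.02218     3.216    0.6469
  solve Keq expr → x = -0.002206; check Q = 516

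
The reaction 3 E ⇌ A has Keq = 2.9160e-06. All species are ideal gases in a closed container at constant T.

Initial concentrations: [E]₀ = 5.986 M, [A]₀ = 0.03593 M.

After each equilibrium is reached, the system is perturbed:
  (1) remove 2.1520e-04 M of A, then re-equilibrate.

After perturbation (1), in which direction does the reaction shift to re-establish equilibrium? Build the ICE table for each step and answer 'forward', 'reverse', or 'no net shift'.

Q₀ = 1.6751e-04 vs Keq = 2.9160e-06 ⇒ Q>K, reverse
Step 1:
                   E          A
  init         5.986    0.03593
  Δ           0.1058   -0.03527
  eq           6.092 6.5921e-04
  solve Keq expr → x = -0.03527; check Q = 2.9160e-06
Then remove 2.1520e-04 M of A.
Step 2:
                   E          A
  init         6.092 4.4401e-04
  Δ       -6.4497e-04 2.1499e-04
  eq           6.091 6.5901e-04
  solve Keq expr → x = 2.1499e-04; check Q = 2.9160e-06

Direction: forward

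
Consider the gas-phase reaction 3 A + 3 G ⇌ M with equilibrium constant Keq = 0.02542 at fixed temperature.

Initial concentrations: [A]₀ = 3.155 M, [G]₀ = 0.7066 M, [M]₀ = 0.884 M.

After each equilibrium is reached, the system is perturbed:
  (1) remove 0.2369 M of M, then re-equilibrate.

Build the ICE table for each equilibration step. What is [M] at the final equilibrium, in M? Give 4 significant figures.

Q₀ = 0.07979 vs Keq = 0.02542 ⇒ Q>K, reverse
Step 1:
                   A          G          M
  init         3.155     0.7066      0.884
  Δ           0.2293     0.2293   -0.07642
  eq           3.384     0.9359     0.8076
  solve Keq expr → x = -0.07642; check Q = 0.02542
Then remove 0.2369 M of M.
Step 2:
                   A          G          M
  init         3.384     0.9359     0.5707
  Δ         -0.07227   -0.07227    0.02409
  eq           3.312     0.8636     0.5948
  solve Keq expr → x = 0.02409; check Q = 0.02542

[M]_eq = 0.5948 M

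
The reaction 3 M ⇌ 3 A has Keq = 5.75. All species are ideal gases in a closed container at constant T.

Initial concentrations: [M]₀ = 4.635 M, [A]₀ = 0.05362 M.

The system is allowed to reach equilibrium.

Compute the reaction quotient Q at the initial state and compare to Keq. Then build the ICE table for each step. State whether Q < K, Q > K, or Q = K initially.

Q₀ = 1.5482e-06; Q < K (proceeds forward)

Q₀ = 1.5482e-06 vs Keq = 5.75 ⇒ Q<K, forward
Step 1:
                   M          A
  Initial      4.635    0.05362
  Change      -2.955      2.955
  Equil         1.68      3.009
  solve Keq expr → x = 0.9851; check Q = 5.75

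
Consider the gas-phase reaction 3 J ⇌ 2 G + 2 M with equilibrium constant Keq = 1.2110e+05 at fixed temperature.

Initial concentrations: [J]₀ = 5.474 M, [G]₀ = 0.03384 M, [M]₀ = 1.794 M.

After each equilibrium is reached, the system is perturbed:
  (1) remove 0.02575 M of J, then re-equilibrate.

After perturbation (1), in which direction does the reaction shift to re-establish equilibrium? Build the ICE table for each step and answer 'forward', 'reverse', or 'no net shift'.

Direction: reverse

Q₀ = 2.2469e-05 vs Keq = 1.2110e+05 ⇒ Q<K, forward
Step 1:
                    J           G           M
  I             5.474     0.03384       1.794
  C            -5.329       3.553       3.553
  E            0.1448       3.587       5.347
  solve Keq expr → x = 1.776; check Q = 1.2110e+05
Then remove 0.02575 M of J.
Step 2:
                    J           G           M
  I            0.1191       3.587       5.347
  C             0.025    -0.01667    -0.01667
  E            0.1441        3.57        5.33
  solve Keq expr → x = -0.008334; check Q = 1.2110e+05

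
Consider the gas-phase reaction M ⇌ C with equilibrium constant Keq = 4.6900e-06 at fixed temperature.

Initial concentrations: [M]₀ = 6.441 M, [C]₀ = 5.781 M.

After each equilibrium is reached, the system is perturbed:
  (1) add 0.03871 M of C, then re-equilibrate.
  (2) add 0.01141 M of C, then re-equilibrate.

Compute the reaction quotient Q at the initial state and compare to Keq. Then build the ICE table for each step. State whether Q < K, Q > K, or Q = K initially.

Q₀ = 0.8975; Q > K (proceeds reverse)

Q₀ = 0.8975 vs Keq = 4.6900e-06 ⇒ Q>K, reverse
Step 1:
                    M           C
  I             6.441       5.781
  C             5.781      -5.781
  E             12.22  5.7321e-05
  solve Keq expr → x = -5.781; check Q = 4.6900e-06
Then add 0.03871 M of C.
Step 2:
                    M           C
  I             12.22     0.03877
  C           0.03871    -0.03871
  E             12.26  5.7502e-05
  solve Keq expr → x = -0.03871; check Q = 4.6900e-06
Then add 0.01141 M of C.
Step 3:
                    M           C
  I             12.26     0.01147
  C           0.01141    -0.01141
  E             12.27  5.7556e-05
  solve Keq expr → x = -0.01141; check Q = 4.6900e-06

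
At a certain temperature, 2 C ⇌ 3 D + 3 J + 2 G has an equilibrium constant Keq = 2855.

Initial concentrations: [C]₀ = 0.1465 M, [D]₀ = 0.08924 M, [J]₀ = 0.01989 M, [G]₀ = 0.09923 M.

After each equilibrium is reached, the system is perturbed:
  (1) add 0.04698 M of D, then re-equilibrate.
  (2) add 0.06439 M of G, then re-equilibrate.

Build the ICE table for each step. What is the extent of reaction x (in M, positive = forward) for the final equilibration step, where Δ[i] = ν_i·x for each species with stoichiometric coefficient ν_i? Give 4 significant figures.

x = -1.4944e-05 M

Q₀ = 2.5656e-09 vs Keq = 2855 ⇒ Q<K, forward
Step 1:
                   C          D          J          G
  I           0.1465    0.08924    0.01989    0.09923
  C          -0.1464     0.2196     0.2196     0.1464
  E       9.2486e-05     0.3089     0.2395     0.2456
  solve Keq expr → x = 0.0732; check Q = 2855
Then add 0.04698 M of D.
Step 2:
                   C          D          J          G
  I       9.2486e-05     0.3558     0.2395     0.2456
  C       2.1836e-05 -3.2754e-05 -3.2754e-05 -2.1836e-05
  E       1.1432e-04     0.3558     0.2395     0.2456
  solve Keq expr → x = -1.0918e-05; check Q = 2855
Then add 0.06439 M of G.
Step 3:
                   C          D          J          G
  I       1.1432e-04     0.3558     0.2395       0.31
  C       2.9889e-05 -4.4833e-05 -4.4833e-05 -2.9889e-05
  E       1.4421e-04     0.3558     0.2394       0.31
  solve Keq expr → x = -1.4944e-05; check Q = 2855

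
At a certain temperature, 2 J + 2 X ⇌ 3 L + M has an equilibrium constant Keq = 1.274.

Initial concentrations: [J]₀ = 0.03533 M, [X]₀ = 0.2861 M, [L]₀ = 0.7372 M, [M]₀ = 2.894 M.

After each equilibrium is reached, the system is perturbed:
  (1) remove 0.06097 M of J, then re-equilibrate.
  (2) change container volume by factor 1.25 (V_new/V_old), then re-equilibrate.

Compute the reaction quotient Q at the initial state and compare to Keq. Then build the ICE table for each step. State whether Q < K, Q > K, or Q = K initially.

Q₀ = 1.1348e+04 vs Keq = 1.274 ⇒ Q>K, reverse
Step 1:
                  J         X         L         M
  init      0.03533    0.2861    0.7372     2.894
  Δ          0.3109    0.3109   -0.4663   -0.1554
  eq         0.3462     0.597    0.2709     2.739
  solve Keq expr → x = -0.1554; check Q = 1.274
Then remove 0.06097 M of J.
Step 2:
                  J         X         L         M
  init       0.2852     0.597    0.2709     2.739
  Δ         0.01402   0.01402  -0.02103  -0.00701
  eq         0.2993     0.611    0.2498     2.732
  solve Keq expr → x = -0.00701; check Q = 1.274
Then change container volume by factor 1.25 (V_new/V_old).
Step 3:
                  J         X         L         M
  init       0.2394    0.4888    0.1999     2.185
  Δ               0         0         0         0
  eq         0.2394    0.4888    0.1999     2.185
  solve Keq expr → x = 0; check Q = 1.274

Q₀ = 1.1348e+04; Q > K (proceeds reverse)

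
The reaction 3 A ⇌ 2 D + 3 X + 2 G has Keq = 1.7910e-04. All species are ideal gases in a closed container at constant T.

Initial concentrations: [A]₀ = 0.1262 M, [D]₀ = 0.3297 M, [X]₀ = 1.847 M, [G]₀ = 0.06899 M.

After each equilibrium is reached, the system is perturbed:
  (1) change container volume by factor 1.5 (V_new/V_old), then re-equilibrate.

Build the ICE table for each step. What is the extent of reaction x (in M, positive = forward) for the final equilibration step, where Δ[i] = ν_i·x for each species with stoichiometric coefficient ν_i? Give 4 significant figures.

x = 9.1486e-04 M

Q₀ = 1.622 vs Keq = 1.7910e-04 ⇒ Q>K, reverse
Step 1:
                  A         D         X         G
  I          0.1262    0.3297     1.847   0.06899
  C         0.09993  -0.06662  -0.09993  -0.06662
  E          0.2261    0.2631     1.747  0.002369
  solve Keq expr → x = -0.03331; check Q = 1.7910e-04
Then change container volume by factor 1.5 (V_new/V_old).
Step 2:
                  A         D         X         G
  I          0.1508    0.1754     1.165  0.001579
  C       -0.002745   0.00183  0.002745   0.00183
  E           0.148    0.1772     1.167  0.003409
  solve Keq expr → x = 9.1486e-04; check Q = 1.7910e-04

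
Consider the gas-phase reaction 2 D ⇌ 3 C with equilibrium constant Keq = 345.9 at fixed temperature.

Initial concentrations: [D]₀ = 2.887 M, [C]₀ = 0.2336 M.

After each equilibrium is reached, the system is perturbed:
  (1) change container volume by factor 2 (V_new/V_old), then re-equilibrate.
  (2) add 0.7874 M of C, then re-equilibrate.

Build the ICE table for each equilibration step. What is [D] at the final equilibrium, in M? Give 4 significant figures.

[D]_eq = 0.2398 M

Q₀ = 0.001529 vs Keq = 345.9 ⇒ Q<K, forward
Step 1:
                  D         C
  init        2.887    0.2336
  Δ          -2.467     3.701
  eq         0.4196     3.935
  solve Keq expr → x = 1.234; check Q = 345.9
Then change container volume by factor 2 (V_new/V_old).
Step 2:
                  D         C
  init       0.2098     1.967
  Δ        -0.05246    0.0787
  eq         0.1574     2.046
  solve Keq expr → x = 0.02623; check Q = 345.9
Then add 0.7874 M of C.
Step 3:
                  D         C
  init       0.1574     2.833
  Δ         0.08247   -0.1237
  eq         0.2398      2.71
  solve Keq expr → x = -0.04124; check Q = 345.9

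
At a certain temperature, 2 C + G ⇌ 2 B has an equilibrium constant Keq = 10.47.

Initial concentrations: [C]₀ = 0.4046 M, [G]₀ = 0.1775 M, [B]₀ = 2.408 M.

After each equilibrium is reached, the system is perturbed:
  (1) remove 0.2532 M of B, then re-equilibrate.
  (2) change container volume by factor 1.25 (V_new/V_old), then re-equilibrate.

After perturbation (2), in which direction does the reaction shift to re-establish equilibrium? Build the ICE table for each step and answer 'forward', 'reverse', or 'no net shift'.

Direction: reverse

Q₀ = 199.6 vs Keq = 10.47 ⇒ Q>K, reverse
Step 1:
                   C          G          B
  Initial     0.4046     0.1775      2.408
  Change      0.4986     0.2493    -0.4986
  Equil       0.9032     0.4268      1.909
  solve Keq expr → x = -0.2493; check Q = 10.47
Then remove 0.2532 M of B.
Step 2:
                   C          G          B
  Initial     0.9032     0.4268      1.656
  Change    -0.06063   -0.03031    0.06063
  Equil       0.8426     0.3965      1.717
  solve Keq expr → x = 0.03031; check Q = 10.47
Then change container volume by factor 1.25 (V_new/V_old).
Step 3:
                   C          G          B
  Initial     0.6741     0.3172      1.373
  Change     0.03786    0.01893   -0.03786
  Equil       0.7119     0.3361      1.336
  solve Keq expr → x = -0.01893; check Q = 10.47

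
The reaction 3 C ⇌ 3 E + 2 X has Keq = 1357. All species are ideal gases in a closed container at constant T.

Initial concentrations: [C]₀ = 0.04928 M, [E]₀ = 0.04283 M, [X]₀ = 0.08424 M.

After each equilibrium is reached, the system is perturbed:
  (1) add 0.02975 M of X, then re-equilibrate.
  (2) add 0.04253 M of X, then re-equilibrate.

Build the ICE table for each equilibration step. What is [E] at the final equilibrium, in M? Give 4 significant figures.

Q₀ = 0.004659 vs Keq = 1357 ⇒ Q<K, forward
Step 1:
                   C          E          X
  I          0.04928    0.04283    0.08424
  C         -0.04734    0.04734    0.03156
  E         0.001935    0.09017     0.1158
  solve Keq expr → x = 0.01578; check Q = 1357
Then add 0.02975 M of X.
Step 2:
                   C          E          X
  I         0.001935    0.09017     0.1456
  C       3.0881e-04 -3.0881e-04 -2.0587e-04
  E         0.002244    0.08987     0.1453
  solve Keq expr → x = -1.0294e-04; check Q = 1357
Then add 0.04253 M of X.
Step 3:
                   C          E          X
  I         0.002244    0.08987     0.1879
  C       4.0425e-04 -4.0425e-04 -2.6950e-04
  E         0.002648    0.08946     0.1876
  solve Keq expr → x = -1.3475e-04; check Q = 1357

[E]_eq = 0.08946 M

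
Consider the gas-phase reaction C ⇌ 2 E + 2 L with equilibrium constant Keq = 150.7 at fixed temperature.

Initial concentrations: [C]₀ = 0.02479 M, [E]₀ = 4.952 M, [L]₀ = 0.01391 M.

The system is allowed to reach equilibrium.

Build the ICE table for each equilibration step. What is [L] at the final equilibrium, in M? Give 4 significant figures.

[L]_eq = 0.06221 M

Q₀ = 0.1914 vs Keq = 150.7 ⇒ Q<K, forward
Step 1:
                    C           E           L
  Initial     0.02479       4.952     0.01391
  Change     -0.02415      0.0483      0.0483
  Equil    6.4201e-04           5     0.06221
  solve Keq expr → x = 0.02415; check Q = 150.7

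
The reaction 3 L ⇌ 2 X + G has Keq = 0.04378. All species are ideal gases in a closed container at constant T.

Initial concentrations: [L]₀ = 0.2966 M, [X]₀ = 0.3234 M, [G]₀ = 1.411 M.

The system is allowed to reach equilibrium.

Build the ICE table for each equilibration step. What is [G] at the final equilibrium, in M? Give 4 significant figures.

[G]_eq = 1.296 M

Q₀ = 5.656 vs Keq = 0.04378 ⇒ Q>K, reverse
Step 1:
                  L         X         G
  Initial    0.2966    0.3234     1.411
  Change     0.3438   -0.2292   -0.1146
  Equil      0.6404   0.09418     1.296
  solve Keq expr → x = -0.1146; check Q = 0.04378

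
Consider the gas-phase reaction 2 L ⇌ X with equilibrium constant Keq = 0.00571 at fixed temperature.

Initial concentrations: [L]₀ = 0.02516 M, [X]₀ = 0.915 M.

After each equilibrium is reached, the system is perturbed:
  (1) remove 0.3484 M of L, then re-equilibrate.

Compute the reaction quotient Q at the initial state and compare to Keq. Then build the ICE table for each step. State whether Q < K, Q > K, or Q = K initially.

Q₀ = 1445 vs Keq = 0.00571 ⇒ Q>K, reverse
Step 1:
                  L         X
  I         0.02516     0.915
  C           1.792   -0.8961
  E           1.817   0.01886
  solve Keq expr → x = -0.8961; check Q = 0.00571
Then remove 0.3484 M of L.
Step 2:
                  L         X
  I           1.469   0.01886
  C         0.01265 -0.006325
  E           1.482   0.01254
  solve Keq expr → x = -0.006325; check Q = 0.00571

Q₀ = 1445; Q > K (proceeds reverse)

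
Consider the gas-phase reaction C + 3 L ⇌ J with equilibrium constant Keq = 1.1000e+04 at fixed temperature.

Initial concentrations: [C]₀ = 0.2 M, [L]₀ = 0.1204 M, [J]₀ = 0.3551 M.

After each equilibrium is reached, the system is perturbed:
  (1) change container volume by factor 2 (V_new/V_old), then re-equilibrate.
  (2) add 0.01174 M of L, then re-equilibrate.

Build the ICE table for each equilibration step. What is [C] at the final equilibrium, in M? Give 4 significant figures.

Q₀ = 1017 vs Keq = 1.1000e+04 ⇒ Q<K, forward
Step 1:
                  C         L         J
  I             0.2    0.1204    0.3551
  C        -0.02094  -0.06282   0.02094
  E          0.1791   0.05758     0.376
  solve Keq expr → x = 0.02094; check Q = 1.1000e+04
Then change container volume by factor 2 (V_new/V_old).
Step 2:
                  C         L         J
  I         0.08953   0.02879     0.188
  C        0.008719   0.02616 -0.008719
  E         0.09825   0.05495    0.1793
  solve Keq expr → x = -0.008719; check Q = 1.1000e+04
Then add 0.01174 M of L.
Step 3:
                  C         L         J
  I         0.09825   0.06669    0.1793
  C       -0.003564  -0.01069  0.003564
  E         0.09469     0.056    0.1829
  solve Keq expr → x = 0.003564; check Q = 1.1000e+04

[C]_eq = 0.09469 M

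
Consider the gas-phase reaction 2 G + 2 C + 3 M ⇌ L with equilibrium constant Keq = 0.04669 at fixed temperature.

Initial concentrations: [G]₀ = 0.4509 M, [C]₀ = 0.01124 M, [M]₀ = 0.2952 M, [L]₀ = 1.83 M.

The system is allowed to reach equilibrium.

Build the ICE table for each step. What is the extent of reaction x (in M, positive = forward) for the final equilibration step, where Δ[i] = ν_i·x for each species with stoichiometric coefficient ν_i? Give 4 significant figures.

Q₀ = 2.7695e+06 vs Keq = 0.04669 ⇒ Q>K, reverse
Step 1:
                   G          C          M          L
  init        0.4509    0.01124     0.2952       1.83
  Δ             1.14       1.14      1.709    -0.5698
  eq           1.591      1.151      2.005       1.26
  solve Keq expr → x = -0.5698; check Q = 0.04669

x = -0.5698 M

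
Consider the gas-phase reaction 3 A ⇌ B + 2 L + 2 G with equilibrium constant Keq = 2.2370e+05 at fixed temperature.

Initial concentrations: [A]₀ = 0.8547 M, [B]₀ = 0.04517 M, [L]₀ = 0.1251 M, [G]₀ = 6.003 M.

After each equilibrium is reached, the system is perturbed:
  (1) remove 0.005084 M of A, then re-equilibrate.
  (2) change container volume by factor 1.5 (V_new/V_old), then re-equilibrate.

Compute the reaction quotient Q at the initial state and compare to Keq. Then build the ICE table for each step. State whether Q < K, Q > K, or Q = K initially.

Q₀ = 0.0408; Q < K (proceeds forward)

Q₀ = 0.0408 vs Keq = 2.2370e+05 ⇒ Q<K, forward
Step 1:
                   A          B          L          G
  Initial     0.8547    0.04517     0.1251      6.003
  Change     -0.8244     0.2748     0.5496     0.5496
  Equil      0.03035       0.32     0.6747      6.553
  solve Keq expr → x = 0.2748; check Q = 2.2370e+05
Then remove 0.005084 M of A.
Step 2:
                   A          B          L          G
  Initial    0.02526       0.32     0.6747      6.553
  Change    0.004924  -0.001641  -0.003282  -0.003282
  Equil      0.03019     0.3183     0.6714      6.549
  solve Keq expr → x = -0.001641; check Q = 2.2370e+05
Then change container volume by factor 1.5 (V_new/V_old).
Step 3:
                   A          B          L          G
  Initial    0.02013     0.2122     0.4476      4.366
  Change   -0.004651    0.00155   0.003101   0.003101
  Equil      0.01547     0.2138     0.4507      4.369
  solve Keq expr → x = 0.00155; check Q = 2.2370e+05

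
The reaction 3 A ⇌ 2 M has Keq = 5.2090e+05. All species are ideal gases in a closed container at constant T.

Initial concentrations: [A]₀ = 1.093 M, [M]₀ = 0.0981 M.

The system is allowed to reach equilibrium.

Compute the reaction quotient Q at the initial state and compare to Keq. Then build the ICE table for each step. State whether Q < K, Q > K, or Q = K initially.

Q₀ = 0.00737; Q < K (proceeds forward)

Q₀ = 0.00737 vs Keq = 5.2090e+05 ⇒ Q<K, forward
Step 1:
                    A           M
  I             1.093      0.0981
  C            -1.082      0.7214
  E           0.01088      0.8195
  solve Keq expr → x = 0.3607; check Q = 5.2090e+05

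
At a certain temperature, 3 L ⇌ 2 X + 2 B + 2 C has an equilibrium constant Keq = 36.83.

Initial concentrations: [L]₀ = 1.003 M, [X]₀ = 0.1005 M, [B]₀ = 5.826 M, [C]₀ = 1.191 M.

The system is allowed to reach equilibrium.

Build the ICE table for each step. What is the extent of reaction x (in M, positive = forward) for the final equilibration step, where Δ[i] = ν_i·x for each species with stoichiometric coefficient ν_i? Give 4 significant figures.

x = 0.1239 M

Q₀ = 0.4819 vs Keq = 36.83 ⇒ Q<K, forward
Step 1:
                  L         X         B         C
  init        1.003    0.1005     5.826     1.191
  Δ         -0.3717    0.2478    0.2478    0.2478
  eq         0.6313    0.3483     6.074     1.439
  solve Keq expr → x = 0.1239; check Q = 36.83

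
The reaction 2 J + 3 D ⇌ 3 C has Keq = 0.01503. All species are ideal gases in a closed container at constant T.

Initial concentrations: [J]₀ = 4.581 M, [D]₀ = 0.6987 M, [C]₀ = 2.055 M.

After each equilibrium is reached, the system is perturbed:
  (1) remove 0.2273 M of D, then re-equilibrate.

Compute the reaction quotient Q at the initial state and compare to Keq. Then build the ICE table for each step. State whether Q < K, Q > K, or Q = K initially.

Q₀ = 1.212 vs Keq = 0.01503 ⇒ Q>K, reverse
Step 1:
                    J           D           C
  init          4.581      0.6987       2.055
  Δ            0.5905      0.8857     -0.8857
  eq            5.171       1.584       1.169
  solve Keq expr → x = -0.2952; check Q = 0.01503
Then remove 0.2273 M of D.
Step 2:
                    J           D           C
  init          5.171       1.357       1.169
  Δ           0.06112     0.09168    -0.09168
  eq            5.233       1.449       1.078
  solve Keq expr → x = -0.03056; check Q = 0.01503

Q₀ = 1.212; Q > K (proceeds reverse)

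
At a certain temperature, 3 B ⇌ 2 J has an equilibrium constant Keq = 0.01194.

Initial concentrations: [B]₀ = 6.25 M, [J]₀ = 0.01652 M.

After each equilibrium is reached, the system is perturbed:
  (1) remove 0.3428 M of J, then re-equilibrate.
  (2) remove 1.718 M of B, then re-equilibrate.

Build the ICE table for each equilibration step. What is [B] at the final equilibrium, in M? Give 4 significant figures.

[B]_eq = 3.133 M

Q₀ = 1.1178e-06 vs Keq = 0.01194 ⇒ Q<K, forward
Step 1:
                    B           J
  I              6.25     0.01652
  C            -1.612       1.075
  E             4.638       1.091
  solve Keq expr → x = 0.5374; check Q = 0.01194
Then remove 0.3428 M of J.
Step 2:
                    B           J
  I             4.638      0.7485
  C           -0.3384      0.2256
  E             4.299      0.9741
  solve Keq expr → x = 0.1128; check Q = 0.01194
Then remove 1.718 M of B.
Step 3:
                    B           J
  I             2.581      0.9741
  C            0.5521      -0.368
  E             3.133      0.6061
  solve Keq expr → x = -0.184; check Q = 0.01194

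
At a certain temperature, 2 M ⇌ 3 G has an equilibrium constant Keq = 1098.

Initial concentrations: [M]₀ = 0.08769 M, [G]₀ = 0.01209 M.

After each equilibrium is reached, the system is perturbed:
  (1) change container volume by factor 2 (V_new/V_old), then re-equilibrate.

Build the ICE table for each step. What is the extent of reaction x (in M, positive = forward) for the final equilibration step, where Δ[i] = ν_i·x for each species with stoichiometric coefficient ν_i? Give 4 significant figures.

Q₀ = 2.2982e-04 vs Keq = 1098 ⇒ Q<K, forward
Step 1:
                    M           G
  Initial     0.08769     0.01209
  Change     -0.08609      0.1291
  Equil      0.001602      0.1412
  solve Keq expr → x = 0.04304; check Q = 1098
Then change container volume by factor 2 (V_new/V_old).
Step 2:
                    M           G
  Initial  8.0080e-04     0.07061
  Change  -2.3039e-04  3.4558e-04
  Equil    5.7041e-04     0.07096
  solve Keq expr → x = 1.1519e-04; check Q = 1098

x = 1.1519e-04 M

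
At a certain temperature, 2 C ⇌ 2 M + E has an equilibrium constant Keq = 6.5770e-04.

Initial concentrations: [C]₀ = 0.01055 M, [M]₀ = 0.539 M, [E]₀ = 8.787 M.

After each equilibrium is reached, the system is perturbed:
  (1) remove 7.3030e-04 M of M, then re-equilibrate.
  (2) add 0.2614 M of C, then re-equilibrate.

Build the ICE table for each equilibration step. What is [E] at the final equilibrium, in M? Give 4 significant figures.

Q₀ = 2.2936e+04 vs Keq = 6.5770e-04 ⇒ Q>K, reverse
Step 1:
                    C           M           E
  Initial     0.01055       0.539       8.787
  Change       0.5342     -0.5342     -0.2671
  Equil        0.5448    0.004786        8.52
  solve Keq expr → x = -0.2671; check Q = 6.5770e-04
Then remove 7.3030e-04 M of M.
Step 2:
                    C           M           E
  Initial      0.5448    0.004056        8.52
  Change  -7.2384e-04  7.2384e-04  3.6192e-04
  Equil         0.544     0.00478        8.52
  solve Keq expr → x = 3.6192e-04; check Q = 6.5770e-04
Then add 0.2614 M of C.
Step 3:
                    C           M           E
  Initial      0.8054     0.00478        8.52
  Change    -0.002276    0.002276    0.001138
  Equil        0.8032    0.007056       8.521
  solve Keq expr → x = 0.001138; check Q = 6.5770e-04

[E]_eq = 8.521 M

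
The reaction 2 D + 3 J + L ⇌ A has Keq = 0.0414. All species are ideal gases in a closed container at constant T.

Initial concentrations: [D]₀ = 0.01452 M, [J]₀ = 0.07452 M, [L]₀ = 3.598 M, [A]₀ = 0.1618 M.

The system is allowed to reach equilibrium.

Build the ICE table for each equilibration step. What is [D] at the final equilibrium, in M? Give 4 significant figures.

Q₀ = 5.1543e+05 vs Keq = 0.0414 ⇒ Q>K, reverse
Step 1:
                  D         J         L         A
  I         0.01452   0.07452     3.598    0.1618
  C          0.3178    0.4768    0.1589   -0.1589
  E          0.3324    0.5513     3.757  0.002879
  solve Keq expr → x = -0.1589; check Q = 0.0414

[D]_eq = 0.3324 M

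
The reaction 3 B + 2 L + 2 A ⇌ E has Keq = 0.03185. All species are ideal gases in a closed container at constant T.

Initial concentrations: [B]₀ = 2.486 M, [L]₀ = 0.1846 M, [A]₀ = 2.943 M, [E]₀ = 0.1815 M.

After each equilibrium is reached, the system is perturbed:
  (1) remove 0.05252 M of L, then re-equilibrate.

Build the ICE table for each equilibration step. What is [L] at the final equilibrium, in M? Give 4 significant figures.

Q₀ = 0.04002 vs Keq = 0.03185 ⇒ Q>K, reverse
Step 1:
                    B           L           A           E
  init          2.486      0.1846       2.943      0.1815
  Δ            0.0218     0.01453     0.01453   -0.007266
  eq            2.508      0.1991       2.958      0.1742
  solve Keq expr → x = -0.007266; check Q = 0.03185
Then remove 0.05252 M of L.
Step 2:
                    B           L           A           E
  init          2.508      0.1466       2.958      0.1742
  Δ           0.05184     0.03456     0.03456    -0.01728
  eq             2.56      0.1812       2.992       0.157
  solve Keq expr → x = -0.01728; check Q = 0.03185

[L]_eq = 0.1812 M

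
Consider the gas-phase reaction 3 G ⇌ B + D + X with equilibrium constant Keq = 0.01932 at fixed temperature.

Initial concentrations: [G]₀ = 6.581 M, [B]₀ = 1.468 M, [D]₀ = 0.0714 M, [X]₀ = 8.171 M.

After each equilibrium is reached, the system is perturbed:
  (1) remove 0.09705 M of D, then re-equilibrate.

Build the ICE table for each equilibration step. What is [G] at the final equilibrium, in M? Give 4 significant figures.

Q₀ = 0.003005 vs Keq = 0.01932 ⇒ Q<K, forward
Step 1:
                  G         B         D         X
  Initial     6.581     1.468    0.0714     8.171
  Change    -0.6449     0.215     0.215     0.215
  Equil       5.936     1.683    0.2864     8.386
  solve Keq expr → x = 0.215; check Q = 0.01932
Then remove 0.09705 M of D.
Step 2:
                  G         B         D         X
  Initial     5.936     1.683    0.1893     8.386
  Change    -0.1819   0.06064   0.06064   0.06064
  Equil       5.754     1.744    0.2499     8.447
  solve Keq expr → x = 0.06064; check Q = 0.01932

[G]_eq = 5.754 M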